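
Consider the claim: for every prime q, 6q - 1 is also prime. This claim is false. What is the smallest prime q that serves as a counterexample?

For q = 2, 3, 5, 7 the conclusion holds.
q = 11: 6q - 1 = 65 = 5 × 13, not prime.
Thus q = 11 disproves the claim, and no smaller q works.

q = 11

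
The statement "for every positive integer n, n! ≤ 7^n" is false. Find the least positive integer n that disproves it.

Check each positive integer n in order until n! > 7^n.
The first 16 eligible values, up to n = 16, all satisfy the conclusion.
n = 17: n! = 355687428096000 and 7^n = 232630513987207, so 355687428096000 > 232630513987207.

n = 17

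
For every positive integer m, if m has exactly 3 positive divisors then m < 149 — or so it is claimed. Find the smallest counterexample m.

m = 169

A counterexample is any positive integer m such that m has exactly 3 positive divisors but the claim fails; we check each in order.
The first 5 eligible values, up to m = 121, all satisfy the conclusion.
m = 169: τ(169) = 3; 169 ≥ 149.
Thus m = 169 disproves the claim, and no smaller m works.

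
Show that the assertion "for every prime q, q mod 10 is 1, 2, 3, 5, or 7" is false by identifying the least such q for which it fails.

q = 19

We need the least prime q for which the claim fails.
For q = 2, 3, 5, 7, 11, 13, 17 the conclusion holds.
q = 19: 19 mod 10 = 9 — not in {1, 2, 3, 5, 7}.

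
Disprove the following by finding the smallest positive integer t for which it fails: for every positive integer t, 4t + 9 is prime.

A counterexample is any positive integer t such that 4t + 9 is not prime; we check each in order.
t = 1: 4t + 9 = 13, prime.
t = 2: 4t + 9 = 17, prime.
t = 3: 4t + 9 = 21 = 3 × 7, composite.
Thus t = 3 disproves the claim, and no smaller t works.

t = 3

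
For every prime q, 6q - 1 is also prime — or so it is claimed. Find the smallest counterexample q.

q = 11

Check each prime q in order until 6q - 1 is not prime.
q = 2: 6q - 1 = 11, prime.
q = 3: 6q - 1 = 17, prime.
q = 5: 6q - 1 = 29, prime.
q = 7: 6q - 1 = 41, prime.
q = 11: 6q - 1 = 65 = 5 × 13, not prime.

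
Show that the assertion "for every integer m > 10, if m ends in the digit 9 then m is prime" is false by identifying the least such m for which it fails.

m = 39

For m = 19, 29 the conclusion holds.
m = 39: 39 ends in 9; 39 = 3 × 13, composite.
Hence m = 39 is a counterexample.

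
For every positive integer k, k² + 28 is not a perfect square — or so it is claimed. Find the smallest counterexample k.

A counterexample is any positive integer k such that k² + 28 is a perfect square; we check each in order.
For k = 1, 2, 3, 4, 5 the conclusion holds.
k = 6: 6² + 28 = 64 = 8², a perfect square.
So k = 6 is the smallest counterexample.

k = 6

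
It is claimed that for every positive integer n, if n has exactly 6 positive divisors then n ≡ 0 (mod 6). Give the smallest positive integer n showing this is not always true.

n = 20

A counterexample is any positive integer n such that n has exactly 6 positive divisors but the claim fails; we check each in order.
n = 12: τ(12) = 6; 12 ≡ 0 (mod 6).
n = 18: τ(18) = 6; 18 ≡ 0 (mod 6).
n = 20: τ(20) = 6; 20 ≡ 2 (mod 6).
So n = 20 is the smallest counterexample.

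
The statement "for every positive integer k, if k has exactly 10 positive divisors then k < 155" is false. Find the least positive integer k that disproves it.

We need the least positive integer k for which k has exactly 10 positive divisors but the claim fails.
k = 48: τ(48) = 10; 48 < 155.
k = 80: τ(80) = 10; 80 < 155.
k = 112: τ(112) = 10; 112 < 155.
k = 162: τ(162) = 10; 162 ≥ 155.
Hence k = 162 is a counterexample.

k = 162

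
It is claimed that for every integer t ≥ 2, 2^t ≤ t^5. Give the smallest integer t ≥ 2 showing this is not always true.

A counterexample is any integer t ≥ 2 such that 2^t > t^5; we check each in order.
The first 21 eligible values, up to t = 22, all satisfy the conclusion.
t = 23: 2^t = 8388608 and t^5 = 6436343, so 8388608 > 6436343.

t = 23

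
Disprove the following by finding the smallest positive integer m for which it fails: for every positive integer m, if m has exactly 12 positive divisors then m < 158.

For m = 60, 72, 84, 90, …, 140, 150, 156 the conclusion holds.
m = 160: τ(160) = 12; 160 ≥ 158.

m = 160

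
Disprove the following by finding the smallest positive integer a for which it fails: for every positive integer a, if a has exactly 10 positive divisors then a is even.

a = 405

Check each positive integer a in order until a has exactly 10 positive divisors but a is odd.
For a = 48, 80, 112, 162, 176, 208, 272, 304, 368 the conclusion holds.
a = 405: divisors of 405: 10 divisors; 405 is odd.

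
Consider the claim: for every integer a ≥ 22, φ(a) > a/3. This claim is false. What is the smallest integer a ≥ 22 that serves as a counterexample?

Check each integer a ≥ 22 in order until the claim fails.
a = 22: φ(22) = 10 and 22/3 = 22/3, so φ(22) > 22/3.
a = 23: φ(23) = 22 and 23/3 = 23/3, so φ(23) > 23/3.
a = 24: φ(24) = 8 and 24/3 = 8, so φ(24) ≤ 24/3.
So a = 24 is the smallest counterexample.

a = 24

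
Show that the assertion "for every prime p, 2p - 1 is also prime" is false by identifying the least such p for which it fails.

p = 2: 2p - 1 = 3, prime.
p = 3: 2p - 1 = 5, prime.
p = 5: 2p - 1 = 9 = 3 × 3, not prime.

p = 5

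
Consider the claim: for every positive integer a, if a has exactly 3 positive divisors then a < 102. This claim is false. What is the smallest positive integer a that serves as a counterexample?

Check each positive integer a in order until a has exactly 3 positive divisors but the claim fails.
The first 4 eligible values, up to a = 49, all satisfy the conclusion.
a = 121: τ(121) = 3; 121 ≥ 102.
Thus a = 121 disproves the claim, and no smaller a works.

a = 121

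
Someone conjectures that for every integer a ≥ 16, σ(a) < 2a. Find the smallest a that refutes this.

A counterexample is any integer a ≥ 16 such that the claim fails; we check each in order.
a = 16: σ(16) = 31; 31 < 32.
a = 17: σ(17) = 18; 18 < 34.
a = 18: σ(18) = 39; 39 ≥ 36.

a = 18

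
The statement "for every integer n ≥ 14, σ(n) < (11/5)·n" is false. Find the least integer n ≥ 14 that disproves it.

n = 24

A counterexample is any integer n ≥ 14 such that the claim fails; we check each in order.
For n = 14, 15, 16, 17, 18, 19, 20, 21, 22, 23 the conclusion holds.
n = 24: σ(24) = 60; 60 ≥ 264/5.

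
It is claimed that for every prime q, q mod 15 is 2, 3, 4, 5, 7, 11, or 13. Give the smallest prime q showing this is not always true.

q = 23

A counterexample is any prime q such that the claim fails; we check each in order.
The first 8 eligible values, up to q = 19, all satisfy the conclusion.
q = 23: 23 mod 15 = 8 — not in {2, 3, 4, 5, 7, 11, 13}.
Hence q = 23 is a counterexample.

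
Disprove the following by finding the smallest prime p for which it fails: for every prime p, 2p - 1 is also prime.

p = 2: 2p - 1 = 3, prime.
p = 3: 2p - 1 = 5, prime.
p = 5: 2p - 1 = 9 = 3 × 3, not prime.
Thus p = 5 disproves the claim, and no smaller p works.

p = 5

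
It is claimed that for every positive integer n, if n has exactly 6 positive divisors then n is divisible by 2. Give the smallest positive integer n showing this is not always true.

n = 45

For n = 12, 18, 20, 28, 32, 44 the conclusion holds.
n = 45: τ(45) = 6; 45 mod 2 = 1.
So n = 45 is the smallest counterexample.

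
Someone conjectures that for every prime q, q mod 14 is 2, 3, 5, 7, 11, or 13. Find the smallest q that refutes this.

Check each prime q in order until the claim fails.
The first 8 eligible values, up to q = 19, all satisfy the conclusion.
q = 23: 23 mod 14 = 9 — not in {2, 3, 5, 7, 11, 13}.
Hence q = 23 is a counterexample.

q = 23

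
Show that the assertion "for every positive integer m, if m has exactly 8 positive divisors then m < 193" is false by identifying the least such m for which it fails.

A counterexample is any positive integer m such that m has exactly 8 positive divisors but the claim fails; we check each in order.
For m = 24, 30, 40, 42, …, 186, 189, 190 the conclusion holds.
m = 195: τ(195) = 8; 195 ≥ 193.
Hence m = 195 is a counterexample.

m = 195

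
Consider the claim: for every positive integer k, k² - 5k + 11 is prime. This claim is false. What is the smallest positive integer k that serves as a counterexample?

A counterexample is any positive integer k such that k² - 5k + 11 is not prime; we check each in order.
k = 1: k² - 5k + 11 = 7, prime.
k = 2: k² - 5k + 11 = 5, prime.
k = 3: k² - 5k + 11 = 5, prime.
k = 4: k² - 5k + 11 = 7, prime.
k = 5: k² - 5k + 11 = 11, prime.
k = 6: k² - 5k + 11 = 17, prime.
k = 7: k² - 5k + 11 = 25 = 5 × 5, composite.

k = 7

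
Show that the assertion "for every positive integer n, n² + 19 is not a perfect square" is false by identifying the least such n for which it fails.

A counterexample is any positive integer n such that n² + 19 is a perfect square; we check each in order.
The first 8 eligible values, up to n = 8, all satisfy the conclusion.
n = 9: 9² + 19 = 100 = 10², a perfect square.
Hence n = 9 is a counterexample.

n = 9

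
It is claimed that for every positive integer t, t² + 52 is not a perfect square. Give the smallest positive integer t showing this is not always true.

t = 12

For t = 1, 2, 3, 4, …, 9, 10, 11 the conclusion holds.
t = 12: 12² + 52 = 196 = 14², a perfect square.
Hence t = 12 is a counterexample.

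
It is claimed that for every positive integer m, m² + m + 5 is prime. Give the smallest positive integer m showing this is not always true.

m = 4

For m = 1, 2, 3 the conclusion holds.
m = 4: m² + m + 5 = 25 = 5 × 5, composite.
Hence m = 4 is a counterexample.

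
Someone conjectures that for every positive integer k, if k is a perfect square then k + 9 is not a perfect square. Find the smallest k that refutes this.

k = 16

We need the least positive integer k for which k is a perfect square but k + 9 is a perfect square.
k = 1: 1 + 9 = 10, not a perfect square.
k = 4: 4 + 9 = 13, not a perfect square.
k = 9: 9 + 9 = 18, not a perfect square.
k = 16: 16 = 4² and 16 + 9 = 25 = 5².
So k = 16 is the smallest counterexample.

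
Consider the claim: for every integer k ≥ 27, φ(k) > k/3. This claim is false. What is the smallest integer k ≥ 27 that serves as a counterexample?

k = 30

We need the least integer k ≥ 27 for which the claim fails.
For k = 27, 28, 29 the conclusion holds.
k = 30: φ(30) = 8 and 30/3 = 10, so φ(30) ≤ 30/3.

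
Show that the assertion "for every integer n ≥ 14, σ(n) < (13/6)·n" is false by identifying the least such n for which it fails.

A counterexample is any integer n ≥ 14 such that the claim fails; we check each in order.
n = 14: σ(14) = 24; 24 < 91/3.
n = 15: σ(15) = 24; 24 < 65/2.
n = 16: σ(16) = 31; 31 < 104/3.
n = 17: σ(17) = 18; 18 < 221/6.
n = 18: σ(18) = 39; 39 ≥ 39.
Hence n = 18 is a counterexample.

n = 18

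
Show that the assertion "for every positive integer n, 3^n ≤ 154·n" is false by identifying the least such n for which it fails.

n = 7

n = 1: 3^n = 3 and 154·n = 154, so 3 ≤ 154.
n = 2: 3^n = 9 and 154·n = 308, so 9 ≤ 308.
n = 3: 3^n = 27 and 154·n = 462, so 27 ≤ 462.
n = 4: 3^n = 81 and 154·n = 616, so 81 ≤ 616.
n = 5: 3^n = 243 and 154·n = 770, so 243 ≤ 770.
n = 6: 3^n = 729 and 154·n = 924, so 729 ≤ 924.
n = 7: 3^n = 2187 and 154·n = 1078, so 2187 > 1078.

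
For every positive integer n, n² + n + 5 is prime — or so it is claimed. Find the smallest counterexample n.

n = 4

A counterexample is any positive integer n such that n² + n + 5 is not prime; we check each in order.
n = 1: n² + n + 5 = 7, prime.
n = 2: n² + n + 5 = 11, prime.
n = 3: n² + n + 5 = 17, prime.
n = 4: n² + n + 5 = 25 = 5 × 5, composite.
So n = 4 is the smallest counterexample.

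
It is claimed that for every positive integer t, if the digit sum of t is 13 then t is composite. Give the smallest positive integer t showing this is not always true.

t = 67

A counterexample is any positive integer t such that the digit sum of t is 13 but t is prime; we check each in order.
t = 49: digit sum 13; 49 is composite.
t = 58: digit sum 13; 58 is composite.
t = 67: digit sum 13; 67 is prime, not composite.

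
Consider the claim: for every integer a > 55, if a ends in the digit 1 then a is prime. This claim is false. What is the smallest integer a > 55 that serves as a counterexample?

We need the least integer a > 55 for which a ends in the digit 1 but a is not prime.
a = 61: 61 ends in 1 and is prime.
a = 71: 71 ends in 1 and is prime.
a = 81: 81 ends in 1; 81 = 3 × 27, composite.
Thus a = 81 disproves the claim, and no smaller a works.

a = 81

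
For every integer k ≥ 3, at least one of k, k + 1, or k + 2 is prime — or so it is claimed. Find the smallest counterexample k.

k = 8

We need the least integer k ≥ 3 for which k, k + 1, k + 2 are all composite.
The first 5 eligible values, up to k = 7, all satisfy the conclusion.
k = 8: 8 = 2 × 4; 9 = 3 × 3; 10 = 2 × 5 — all composite.
Hence k = 8 is a counterexample.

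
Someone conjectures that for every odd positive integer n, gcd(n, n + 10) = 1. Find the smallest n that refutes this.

n = 5

n = 1: gcd(1, 11) = 1.
n = 3: gcd(3, 13) = 1.
n = 5: gcd(5, 15) = 5.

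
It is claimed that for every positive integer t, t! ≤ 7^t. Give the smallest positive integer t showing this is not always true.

We need the least positive integer t for which t! > 7^t.
For t = 1, 2, 3, 4, …, 14, 15, 16 the conclusion holds.
t = 17: t! = 355687428096000 and 7^t = 232630513987207, so 355687428096000 > 232630513987207.
Hence t = 17 is a counterexample.

t = 17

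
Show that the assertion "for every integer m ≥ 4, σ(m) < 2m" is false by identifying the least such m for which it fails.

We need the least integer m ≥ 4 for which the claim fails.
m = 4: σ(4) = 7; 7 < 8.
m = 5: σ(5) = 6; 6 < 10.
m = 6: σ(6) = 12; 12 ≥ 12.
Thus m = 6 disproves the claim, and no smaller m works.

m = 6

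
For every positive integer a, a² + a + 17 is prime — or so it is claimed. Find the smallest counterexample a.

a = 16

We need the least positive integer a for which a² + a + 17 is not prime.
For a = 1, 2, 3, 4, …, 13, 14, 15 the conclusion holds.
a = 16: a² + a + 17 = 289 = 17 × 17, composite.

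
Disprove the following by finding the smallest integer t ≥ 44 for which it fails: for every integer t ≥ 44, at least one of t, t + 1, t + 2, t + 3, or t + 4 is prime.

Check each integer t ≥ 44 in order until t, t + 1, t + 2, t + 3, t + 4 are all composite.
For t = 44, 45, 46, 47 the conclusion holds.
t = 48: 48 = 2 × 24; 49 = 7 × 7; 50 = 2 × 25; 51 = 3 × 17; 52 = 2 × 26 — all composite.
So t = 48 is the smallest counterexample.

t = 48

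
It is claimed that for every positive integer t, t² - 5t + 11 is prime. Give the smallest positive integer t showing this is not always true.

t = 7

We need the least positive integer t for which t² - 5t + 11 is not prime.
For t = 1, 2, 3, 4, 5, 6 the conclusion holds.
t = 7: t² - 5t + 11 = 25 = 5 × 5, composite.
Thus t = 7 disproves the claim, and no smaller t works.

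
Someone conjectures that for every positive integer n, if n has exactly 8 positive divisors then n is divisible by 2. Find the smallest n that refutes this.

For n = 24, 30, 40, 42, …, 88, 102, 104 the conclusion holds.
n = 105: τ(105) = 8; 105 mod 2 = 1.
Thus n = 105 disproves the claim, and no smaller n works.

n = 105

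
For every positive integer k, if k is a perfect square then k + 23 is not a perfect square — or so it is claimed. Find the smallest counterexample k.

k = 121

We need the least positive integer k for which k is a perfect square but k + 23 is a perfect square.
For k = 1, 4, 9, 16, 25, 36, 49, 64, 81, 100 the conclusion holds.
k = 121: 121 = 11² and 121 + 23 = 144 = 12².
So k = 121 is the smallest counterexample.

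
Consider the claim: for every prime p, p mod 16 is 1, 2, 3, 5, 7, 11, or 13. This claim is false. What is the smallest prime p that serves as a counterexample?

p = 31

A counterexample is any prime p such that the claim fails; we check each in order.
For p = 2, 3, 5, 7, 11, 13, 17, 19, 23, 29 the conclusion holds.
p = 31: 31 mod 16 = 15 — not in {1, 2, 3, 5, 7, 11, 13}.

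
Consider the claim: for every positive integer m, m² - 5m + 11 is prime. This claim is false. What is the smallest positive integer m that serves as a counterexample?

m = 7

A counterexample is any positive integer m such that m² - 5m + 11 is not prime; we check each in order.
m = 1: m² - 5m + 11 = 7, prime.
m = 2: m² - 5m + 11 = 5, prime.
m = 3: m² - 5m + 11 = 5, prime.
m = 4: m² - 5m + 11 = 7, prime.
m = 5: m² - 5m + 11 = 11, prime.
m = 6: m² - 5m + 11 = 17, prime.
m = 7: m² - 5m + 11 = 25 = 5 × 5, composite.
So m = 7 is the smallest counterexample.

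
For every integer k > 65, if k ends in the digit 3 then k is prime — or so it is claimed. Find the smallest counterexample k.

k = 93

k = 73: 73 ends in 3 and is prime.
k = 83: 83 ends in 3 and is prime.
k = 93: 93 ends in 3; 93 = 3 × 31, composite.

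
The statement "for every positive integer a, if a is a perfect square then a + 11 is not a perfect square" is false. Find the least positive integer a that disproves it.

a = 25

Check each positive integer a in order until a is a perfect square but a + 11 is a perfect square.
For a = 1, 4, 9, 16 the conclusion holds.
a = 25: 25 = 5² and 25 + 11 = 36 = 6².
Thus a = 25 disproves the claim, and no smaller a works.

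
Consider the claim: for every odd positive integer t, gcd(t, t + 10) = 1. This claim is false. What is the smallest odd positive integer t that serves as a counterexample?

We need the least odd positive integer t for which gcd(t, t + 10) > 1.
t = 1: gcd(1, 11) = 1.
t = 3: gcd(3, 13) = 1.
t = 5: gcd(5, 15) = 5.
Hence t = 5 is a counterexample.

t = 5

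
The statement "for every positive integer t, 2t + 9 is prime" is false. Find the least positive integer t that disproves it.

t = 3

A counterexample is any positive integer t such that 2t + 9 is not prime; we check each in order.
t = 1: 2t + 9 = 11, prime.
t = 2: 2t + 9 = 13, prime.
t = 3: 2t + 9 = 15 = 3 × 5, composite.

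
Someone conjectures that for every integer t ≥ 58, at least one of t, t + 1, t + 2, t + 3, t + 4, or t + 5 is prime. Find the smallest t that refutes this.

For t = 58, 59, 60, 61, …, 87, 88, 89 the conclusion holds.
t = 90: 90 = 2 × 45; 91 = 7 × 13; 92 = 2 × 46; 93 = 3 × 31; 94 = 2 × 47; 95 = 5 × 19 — all composite.
So t = 90 is the smallest counterexample.

t = 90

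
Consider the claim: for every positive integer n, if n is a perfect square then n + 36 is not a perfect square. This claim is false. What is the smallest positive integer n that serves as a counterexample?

A counterexample is any positive integer n such that n is a perfect square but n + 36 is a perfect square; we check each in order.
The first 7 eligible values, up to n = 49, all satisfy the conclusion.
n = 64: 64 = 8² and 64 + 36 = 100 = 10².

n = 64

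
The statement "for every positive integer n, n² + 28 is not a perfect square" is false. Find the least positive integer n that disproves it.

n = 6

For n = 1, 2, 3, 4, 5 the conclusion holds.
n = 6: 6² + 28 = 64 = 8², a perfect square.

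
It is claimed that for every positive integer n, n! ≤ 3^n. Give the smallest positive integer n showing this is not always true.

n = 7

Check each positive integer n in order until n! > 3^n.
n = 1: n! = 1 and 3^n = 3, so 1 ≤ 3.
n = 2: n! = 2 and 3^n = 9, so 2 ≤ 9.
n = 3: n! = 6 and 3^n = 27, so 6 ≤ 27.
n = 4: n! = 24 and 3^n = 81, so 24 ≤ 81.
n = 5: n! = 120 and 3^n = 243, so 120 ≤ 243.
n = 6: n! = 720 and 3^n = 729, so 720 ≤ 729.
n = 7: n! = 5040 and 3^n = 2187, so 5040 > 2187.
Thus n = 7 disproves the claim, and no smaller n works.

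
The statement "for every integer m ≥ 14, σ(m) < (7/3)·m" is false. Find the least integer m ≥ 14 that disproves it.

m = 24

We need the least integer m ≥ 14 for which the claim fails.
For m = 14, 15, 16, 17, 18, 19, 20, 21, 22, 23 the conclusion holds.
m = 24: σ(24) = 60; 60 ≥ 56.
Thus m = 24 disproves the claim, and no smaller m works.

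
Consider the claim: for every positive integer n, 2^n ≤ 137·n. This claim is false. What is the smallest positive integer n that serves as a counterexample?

A counterexample is any positive integer n such that 2^n > 137·n; we check each in order.
The first 10 eligible values, up to n = 10, all satisfy the conclusion.
n = 11: 2^n = 2048 and 137·n = 1507, so 2048 > 1507.

n = 11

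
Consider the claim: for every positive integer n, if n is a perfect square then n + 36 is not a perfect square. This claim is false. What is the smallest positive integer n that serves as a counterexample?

n = 1: 1 + 36 = 37, not a perfect square.
n = 4: 4 + 36 = 40, not a perfect square.
n = 9: 9 + 36 = 45, not a perfect square.
n = 16: 16 + 36 = 52, not a perfect square.
n = 25: 25 + 36 = 61, not a perfect square.
n = 36: 36 + 36 = 72, not a perfect square.
n = 49: 49 + 36 = 85, not a perfect square.
n = 64: 64 = 8² and 64 + 36 = 100 = 10².
So n = 64 is the smallest counterexample.

n = 64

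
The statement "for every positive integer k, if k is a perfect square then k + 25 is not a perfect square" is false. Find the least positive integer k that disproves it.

For k = 1, 4, 9, 16, …, 81, 100, 121 the conclusion holds.
k = 144: 144 = 12² and 144 + 25 = 169 = 13².

k = 144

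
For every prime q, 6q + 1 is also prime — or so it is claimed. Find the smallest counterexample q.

q = 19

A counterexample is any prime q such that 6q + 1 is not prime; we check each in order.
The first 7 eligible values, up to q = 17, all satisfy the conclusion.
q = 19: 6q + 1 = 115 = 5 × 23, not prime.
So q = 19 is the smallest counterexample.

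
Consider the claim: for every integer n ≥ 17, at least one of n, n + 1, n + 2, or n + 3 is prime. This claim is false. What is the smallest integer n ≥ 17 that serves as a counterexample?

A counterexample is any integer n ≥ 17 such that n, n + 1, n + 2, n + 3 are all composite; we check each in order.
For n = 17, 18, 19, 20, 21, 22, 23 the conclusion holds.
n = 24: 24 = 2 × 12; 25 = 5 × 5; 26 = 2 × 13; 27 = 3 × 9 — all composite.
So n = 24 is the smallest counterexample.

n = 24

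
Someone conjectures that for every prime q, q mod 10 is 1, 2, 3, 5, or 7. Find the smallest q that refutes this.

q = 19

The first 7 eligible values, up to q = 17, all satisfy the conclusion.
q = 19: 19 mod 10 = 9 — not in {1, 2, 3, 5, 7}.
Thus q = 19 disproves the claim, and no smaller q works.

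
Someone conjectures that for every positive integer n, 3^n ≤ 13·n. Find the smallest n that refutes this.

A counterexample is any positive integer n such that 3^n > 13·n; we check each in order.
n = 1: 3^n = 3 and 13·n = 13, so 3 ≤ 13.
n = 2: 3^n = 9 and 13·n = 26, so 9 ≤ 26.
n = 3: 3^n = 27 and 13·n = 39, so 27 ≤ 39.
n = 4: 3^n = 81 and 13·n = 52, so 81 > 52.

n = 4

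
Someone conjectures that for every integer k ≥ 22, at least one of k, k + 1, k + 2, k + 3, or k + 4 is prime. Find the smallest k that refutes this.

k = 24

Check each integer k ≥ 22 in order until k, k + 1, k + 2, k + 3, k + 4 are all composite.
k = 22: 23 is prime.
k = 23: 23 is prime.
k = 24: 24 = 2 × 12; 25 = 5 × 5; 26 = 2 × 13; 27 = 3 × 9; 28 = 2 × 14 — all composite.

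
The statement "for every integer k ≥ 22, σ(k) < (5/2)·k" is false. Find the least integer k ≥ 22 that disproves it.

A counterexample is any integer k ≥ 22 such that the claim fails; we check each in order.
k = 22: σ(22) = 36; 36 < 55.
k = 23: σ(23) = 24; 24 < 115/2.
k = 24: σ(24) = 60; 60 ≥ 60.
So k = 24 is the smallest counterexample.

k = 24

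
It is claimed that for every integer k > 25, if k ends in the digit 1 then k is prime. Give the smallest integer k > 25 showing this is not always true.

k = 31: 31 ends in 1 and is prime.
k = 41: 41 ends in 1 and is prime.
k = 51: 51 ends in 1; 51 = 3 × 17, composite.
Hence k = 51 is a counterexample.

k = 51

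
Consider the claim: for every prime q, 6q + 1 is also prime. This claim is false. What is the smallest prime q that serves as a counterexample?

q = 19

A counterexample is any prime q such that 6q + 1 is not prime; we check each in order.
The first 7 eligible values, up to q = 17, all satisfy the conclusion.
q = 19: 6q + 1 = 115 = 5 × 23, not prime.
Thus q = 19 disproves the claim, and no smaller q works.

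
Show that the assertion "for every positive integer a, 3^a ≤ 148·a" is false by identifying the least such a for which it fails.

a = 7

We need the least positive integer a for which 3^a > 148·a.
For a = 1, 2, 3, 4, 5, 6 the conclusion holds.
a = 7: 3^a = 2187 and 148·a = 1036, so 2187 > 1036.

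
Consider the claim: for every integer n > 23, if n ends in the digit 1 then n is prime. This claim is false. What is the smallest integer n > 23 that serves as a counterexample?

A counterexample is any integer n > 23 such that n ends in the digit 1 but n is not prime; we check each in order.
n = 31: 31 ends in 1 and is prime.
n = 41: 41 ends in 1 and is prime.
n = 51: 51 ends in 1; 51 = 3 × 17, composite.

n = 51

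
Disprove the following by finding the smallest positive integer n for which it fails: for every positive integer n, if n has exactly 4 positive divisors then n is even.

n = 15

The first 4 eligible values, up to n = 14, all satisfy the conclusion.
n = 15: divisors of 15: 1, 3, 5, 15; 15 is odd.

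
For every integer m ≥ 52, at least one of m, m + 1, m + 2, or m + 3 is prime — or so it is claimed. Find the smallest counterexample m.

For m = 52, 53 the conclusion holds.
m = 54: 54 = 2 × 27; 55 = 5 × 11; 56 = 2 × 28; 57 = 3 × 19 — all composite.

m = 54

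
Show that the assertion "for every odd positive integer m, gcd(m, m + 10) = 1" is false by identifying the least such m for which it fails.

We need the least odd positive integer m for which gcd(m, m + 10) > 1.
For m = 1, 3 the conclusion holds.
m = 5: gcd(5, 15) = 5.
Hence m = 5 is a counterexample.

m = 5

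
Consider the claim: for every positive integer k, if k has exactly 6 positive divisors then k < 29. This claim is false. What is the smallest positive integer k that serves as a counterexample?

k = 32

k = 12: τ(12) = 6; 12 < 29.
k = 18: τ(18) = 6; 18 < 29.
k = 20: τ(20) = 6; 20 < 29.
k = 28: τ(28) = 6; 28 < 29.
k = 32: τ(32) = 6; 32 ≥ 29.
Thus k = 32 disproves the claim, and no smaller k works.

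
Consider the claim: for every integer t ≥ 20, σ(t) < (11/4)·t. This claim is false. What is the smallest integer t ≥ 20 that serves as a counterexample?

For t = 20, 21, 22, 23, …, 57, 58, 59 the conclusion holds.
t = 60: σ(60) = 168; 168 ≥ 165.

t = 60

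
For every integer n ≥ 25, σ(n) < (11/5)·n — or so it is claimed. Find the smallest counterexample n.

Check each integer n ≥ 25 in order until the claim fails.
For n = 25, 26, 27, 28, 29 the conclusion holds.
n = 30: σ(30) = 72; 72 ≥ 66.
Hence n = 30 is a counterexample.

n = 30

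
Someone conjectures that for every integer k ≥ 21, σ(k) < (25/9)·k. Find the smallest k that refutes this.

k = 60

For k = 21, 22, 23, 24, …, 57, 58, 59 the conclusion holds.
k = 60: σ(60) = 168; 168 ≥ 500/3.
So k = 60 is the smallest counterexample.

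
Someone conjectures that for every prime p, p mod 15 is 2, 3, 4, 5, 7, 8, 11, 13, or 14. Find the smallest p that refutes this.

Check each prime p in order until the claim fails.
For p = 2, 3, 5, 7, 11, 13, 17, 19, 23, 29 the conclusion holds.
p = 31: 31 mod 15 = 1 — not in {2, 3, 4, 5, 7, 8, 11, 13, 14}.

p = 31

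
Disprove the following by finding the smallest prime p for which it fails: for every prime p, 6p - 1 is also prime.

Check each prime p in order until 6p - 1 is not prime.
The first 4 eligible values, up to p = 7, all satisfy the conclusion.
p = 11: 6p - 1 = 65 = 5 × 13, not prime.

p = 11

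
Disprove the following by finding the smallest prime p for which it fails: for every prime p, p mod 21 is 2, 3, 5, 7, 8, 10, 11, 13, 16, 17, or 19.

For p = 2, 3, 5, 7, …, 29, 31, 37 the conclusion holds.
p = 41: 41 mod 21 = 20 — not in {2, 3, 5, 7, 8, 10, 11, 13, 16, 17, 19}.

p = 41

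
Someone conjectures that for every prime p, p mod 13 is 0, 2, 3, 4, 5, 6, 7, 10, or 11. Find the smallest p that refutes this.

p = 47

A counterexample is any prime p such that the claim fails; we check each in order.
For p = 2, 3, 5, 7, …, 37, 41, 43 the conclusion holds.
p = 47: 47 mod 13 = 8 — not in {0, 2, 3, 4, 5, 6, 7, 10, 11}.
So p = 47 is the smallest counterexample.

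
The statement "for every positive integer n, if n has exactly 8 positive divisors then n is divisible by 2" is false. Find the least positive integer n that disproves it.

A counterexample is any positive integer n such that n has exactly 8 positive divisors but n is not divisible by 2; we check each in order.
The first 12 eligible values, up to n = 104, all satisfy the conclusion.
n = 105: τ(105) = 8; 105 mod 2 = 1.
So n = 105 is the smallest counterexample.

n = 105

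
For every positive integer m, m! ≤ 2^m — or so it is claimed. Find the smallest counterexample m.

m = 1: m! = 1 and 2^m = 2, so 1 ≤ 2.
m = 2: m! = 2 and 2^m = 4, so 2 ≤ 4.
m = 3: m! = 6 and 2^m = 8, so 6 ≤ 8.
m = 4: m! = 24 and 2^m = 16, so 24 > 16.
Thus m = 4 disproves the claim, and no smaller m works.

m = 4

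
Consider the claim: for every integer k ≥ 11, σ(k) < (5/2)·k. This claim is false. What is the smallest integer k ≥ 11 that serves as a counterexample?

k = 24

The first 13 eligible values, up to k = 23, all satisfy the conclusion.
k = 24: σ(24) = 60; 60 ≥ 60.
Hence k = 24 is a counterexample.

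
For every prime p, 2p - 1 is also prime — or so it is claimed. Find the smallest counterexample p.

p = 5

A counterexample is any prime p such that 2p - 1 is not prime; we check each in order.
For p = 2, 3 the conclusion holds.
p = 5: 2p - 1 = 9 = 3 × 3, not prime.
So p = 5 is the smallest counterexample.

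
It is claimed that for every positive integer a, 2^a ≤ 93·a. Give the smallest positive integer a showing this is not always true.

Check each positive integer a in order until 2^a > 93·a.
For a = 1, 2, 3, 4, 5, 6, 7, 8, 9 the conclusion holds.
a = 10: 2^a = 1024 and 93·a = 930, so 1024 > 930.

a = 10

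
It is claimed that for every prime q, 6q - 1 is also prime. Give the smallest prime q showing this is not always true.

For q = 2, 3, 5, 7 the conclusion holds.
q = 11: 6q - 1 = 65 = 5 × 13, not prime.

q = 11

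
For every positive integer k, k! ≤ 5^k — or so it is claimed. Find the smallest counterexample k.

k = 12

A counterexample is any positive integer k such that k! > 5^k; we check each in order.
For k = 1, 2, 3, 4, …, 9, 10, 11 the conclusion holds.
k = 12: k! = 479001600 and 5^k = 244140625, so 479001600 > 244140625.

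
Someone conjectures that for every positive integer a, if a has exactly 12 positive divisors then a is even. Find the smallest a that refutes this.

Check each positive integer a in order until a has exactly 12 positive divisors but a is odd.
For a = 60, 72, 84, 90, …, 294, 306, 308 the conclusion holds.
a = 315: divisors of 315: 12 divisors; 315 is odd.
So a = 315 is the smallest counterexample.

a = 315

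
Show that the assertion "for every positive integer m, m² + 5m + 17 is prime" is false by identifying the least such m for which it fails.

m = 8

For m = 1, 2, 3, 4, 5, 6, 7 the conclusion holds.
m = 8: m² + 5m + 17 = 121 = 11 × 11, composite.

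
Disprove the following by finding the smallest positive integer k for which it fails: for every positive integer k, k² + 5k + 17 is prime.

We need the least positive integer k for which k² + 5k + 17 is not prime.
k = 1: k² + 5k + 17 = 23, prime.
k = 2: k² + 5k + 17 = 31, prime.
k = 3: k² + 5k + 17 = 41, prime.
k = 4: k² + 5k + 17 = 53, prime.
k = 5: k² + 5k + 17 = 67, prime.
k = 6: k² + 5k + 17 = 83, prime.
k = 7: k² + 5k + 17 = 101, prime.
k = 8: k² + 5k + 17 = 121 = 11 × 11, composite.
So k = 8 is the smallest counterexample.

k = 8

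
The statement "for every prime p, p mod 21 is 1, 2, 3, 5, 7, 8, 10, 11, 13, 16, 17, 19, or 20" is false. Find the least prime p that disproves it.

Check each prime p in order until the claim fails.
For p = 2, 3, 5, 7, …, 53, 59, 61 the conclusion holds.
p = 67: 67 mod 21 = 4 — not in {1, 2, 3, 5, 7, 8, 10, 11, 13, 16, 17, 19, 20}.

p = 67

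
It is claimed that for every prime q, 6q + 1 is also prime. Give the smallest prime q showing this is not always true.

q = 19

We need the least prime q for which 6q + 1 is not prime.
q = 2: 6q + 1 = 13, prime.
q = 3: 6q + 1 = 19, prime.
q = 5: 6q + 1 = 31, prime.
q = 7: 6q + 1 = 43, prime.
q = 11: 6q + 1 = 67, prime.
q = 13: 6q + 1 = 79, prime.
q = 17: 6q + 1 = 103, prime.
q = 19: 6q + 1 = 115 = 5 × 23, not prime.
Thus q = 19 disproves the claim, and no smaller q works.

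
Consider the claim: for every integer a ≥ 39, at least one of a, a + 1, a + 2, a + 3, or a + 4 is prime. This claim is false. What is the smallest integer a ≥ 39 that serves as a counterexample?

a = 48

We need the least integer a ≥ 39 for which a, a + 1, a + 2, a + 3, a + 4 are all composite.
The first 9 eligible values, up to a = 47, all satisfy the conclusion.
a = 48: 48 = 2 × 24; 49 = 7 × 7; 50 = 2 × 25; 51 = 3 × 17; 52 = 2 × 26 — all composite.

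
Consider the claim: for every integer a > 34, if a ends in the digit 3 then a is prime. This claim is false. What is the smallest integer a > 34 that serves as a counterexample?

A counterexample is any integer a > 34 such that a ends in the digit 3 but a is not prime; we check each in order.
For a = 43, 53 the conclusion holds.
a = 63: 63 ends in 3; 63 = 3 × 21, composite.

a = 63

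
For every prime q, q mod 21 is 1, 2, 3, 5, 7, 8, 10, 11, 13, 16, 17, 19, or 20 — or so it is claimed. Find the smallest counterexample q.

Check each prime q in order until the claim fails.
For q = 2, 3, 5, 7, …, 53, 59, 61 the conclusion holds.
q = 67: 67 mod 21 = 4 — not in {1, 2, 3, 5, 7, 8, 10, 11, 13, 16, 17, 19, 20}.
Hence q = 67 is a counterexample.

q = 67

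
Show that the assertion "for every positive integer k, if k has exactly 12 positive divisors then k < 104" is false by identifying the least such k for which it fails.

k = 108

k = 60: τ(60) = 12; 60 < 104.
k = 72: τ(72) = 12; 72 < 104.
k = 84: τ(84) = 12; 84 < 104.
k = 90: τ(90) = 12; 90 < 104.
k = 96: τ(96) = 12; 96 < 104.
k = 108: τ(108) = 12; 108 ≥ 104.
So k = 108 is the smallest counterexample.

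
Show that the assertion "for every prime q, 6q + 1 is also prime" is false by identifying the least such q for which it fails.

q = 19

We need the least prime q for which 6q + 1 is not prime.
For q = 2, 3, 5, 7, 11, 13, 17 the conclusion holds.
q = 19: 6q + 1 = 115 = 5 × 23, not prime.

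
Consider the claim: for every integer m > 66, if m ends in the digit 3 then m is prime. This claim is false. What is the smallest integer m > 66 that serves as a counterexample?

We need the least integer m > 66 for which m ends in the digit 3 but m is not prime.
m = 73: 73 ends in 3 and is prime.
m = 83: 83 ends in 3 and is prime.
m = 93: 93 ends in 3; 93 = 3 × 31, composite.

m = 93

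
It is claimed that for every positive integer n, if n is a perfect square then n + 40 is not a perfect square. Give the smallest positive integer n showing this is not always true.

n = 9

For n = 1, 4 the conclusion holds.
n = 9: 9 = 3² and 9 + 40 = 49 = 7².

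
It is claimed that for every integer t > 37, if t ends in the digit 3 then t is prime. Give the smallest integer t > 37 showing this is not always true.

t = 63

We need the least integer t > 37 for which t ends in the digit 3 but t is not prime.
For t = 43, 53 the conclusion holds.
t = 63: 63 ends in 3; 63 = 3 × 21, composite.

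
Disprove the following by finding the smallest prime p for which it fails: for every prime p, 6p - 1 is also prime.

p = 11

A counterexample is any prime p such that 6p - 1 is not prime; we check each in order.
For p = 2, 3, 5, 7 the conclusion holds.
p = 11: 6p - 1 = 65 = 5 × 13, not prime.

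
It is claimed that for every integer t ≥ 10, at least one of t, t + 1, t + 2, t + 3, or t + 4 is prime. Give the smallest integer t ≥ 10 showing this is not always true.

A counterexample is any integer t ≥ 10 such that t, t + 1, t + 2, t + 3, t + 4 are all composite; we check each in order.
For t = 10, 11, 12, 13, …, 21, 22, 23 the conclusion holds.
t = 24: 24 = 2 × 12; 25 = 5 × 5; 26 = 2 × 13; 27 = 3 × 9; 28 = 2 × 14 — all composite.

t = 24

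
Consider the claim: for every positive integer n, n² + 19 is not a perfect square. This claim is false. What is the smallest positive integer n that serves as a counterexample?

A counterexample is any positive integer n such that n² + 19 is a perfect square; we check each in order.
For n = 1, 2, 3, 4, 5, 6, 7, 8 the conclusion holds.
n = 9: 9² + 19 = 100 = 10², a perfect square.

n = 9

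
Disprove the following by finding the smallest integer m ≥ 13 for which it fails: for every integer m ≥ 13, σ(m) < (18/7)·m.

The first 35 eligible values, up to m = 47, all satisfy the conclusion.
m = 48: σ(48) = 124; 124 ≥ 864/7.

m = 48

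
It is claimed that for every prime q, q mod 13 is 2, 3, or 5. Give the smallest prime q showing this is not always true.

q = 7

We need the least prime q for which the claim fails.
For q = 2, 3, 5 the conclusion holds.
q = 7: 7 mod 13 = 7 — not in {2, 3, 5}.
Hence q = 7 is a counterexample.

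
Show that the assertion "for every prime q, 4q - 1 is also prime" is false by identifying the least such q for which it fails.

q = 7

A counterexample is any prime q such that 4q - 1 is not prime; we check each in order.
q = 2: 4q - 1 = 7, prime.
q = 3: 4q - 1 = 11, prime.
q = 5: 4q - 1 = 19, prime.
q = 7: 4q - 1 = 27 = 3 × 9, not prime.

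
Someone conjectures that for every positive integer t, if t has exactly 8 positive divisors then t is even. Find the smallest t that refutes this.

A counterexample is any positive integer t such that t has exactly 8 positive divisors but t is odd; we check each in order.
The first 12 eligible values, up to t = 104, all satisfy the conclusion.
t = 105: divisors of 105: 1, 3, 5, 7, 15, 21, 35, 105; 105 is odd.

t = 105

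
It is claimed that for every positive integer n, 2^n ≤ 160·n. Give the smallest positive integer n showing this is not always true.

n = 11

The first 10 eligible values, up to n = 10, all satisfy the conclusion.
n = 11: 2^n = 2048 and 160·n = 1760, so 2048 > 1760.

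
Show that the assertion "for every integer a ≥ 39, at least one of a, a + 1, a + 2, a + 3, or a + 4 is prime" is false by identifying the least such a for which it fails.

a = 48

A counterexample is any integer a ≥ 39 such that a, a + 1, a + 2, a + 3, a + 4 are all composite; we check each in order.
For a = 39, 40, 41, 42, 43, 44, 45, 46, 47 the conclusion holds.
a = 48: 48 = 2 × 24; 49 = 7 × 7; 50 = 2 × 25; 51 = 3 × 17; 52 = 2 × 26 — all composite.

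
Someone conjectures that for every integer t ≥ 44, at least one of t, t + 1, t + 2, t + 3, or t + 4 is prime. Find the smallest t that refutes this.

A counterexample is any integer t ≥ 44 such that t, t + 1, t + 2, t + 3, t + 4 are all composite; we check each in order.
For t = 44, 45, 46, 47 the conclusion holds.
t = 48: 48 = 2 × 24; 49 = 7 × 7; 50 = 2 × 25; 51 = 3 × 17; 52 = 2 × 26 — all composite.
Thus t = 48 disproves the claim, and no smaller t works.

t = 48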